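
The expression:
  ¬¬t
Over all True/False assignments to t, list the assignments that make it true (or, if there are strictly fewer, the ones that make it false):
is true only for:
  t=True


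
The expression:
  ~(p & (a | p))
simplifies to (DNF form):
~p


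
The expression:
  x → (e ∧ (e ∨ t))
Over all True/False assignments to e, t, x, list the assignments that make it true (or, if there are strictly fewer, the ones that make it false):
is false only for:
  e=False, t=False, x=True;
  e=False, t=True, x=True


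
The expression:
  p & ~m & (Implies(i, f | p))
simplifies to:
p & ~m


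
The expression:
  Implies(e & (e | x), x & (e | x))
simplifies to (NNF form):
x | ~e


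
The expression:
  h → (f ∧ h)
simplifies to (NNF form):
f ∨ ¬h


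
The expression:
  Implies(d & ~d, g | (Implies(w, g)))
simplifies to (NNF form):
True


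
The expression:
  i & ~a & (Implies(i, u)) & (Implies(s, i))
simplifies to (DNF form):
i & u & ~a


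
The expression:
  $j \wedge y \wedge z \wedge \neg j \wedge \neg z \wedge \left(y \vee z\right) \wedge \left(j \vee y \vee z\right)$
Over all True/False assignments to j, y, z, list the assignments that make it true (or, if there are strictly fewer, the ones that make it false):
is never true.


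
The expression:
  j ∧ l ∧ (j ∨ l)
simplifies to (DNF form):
j ∧ l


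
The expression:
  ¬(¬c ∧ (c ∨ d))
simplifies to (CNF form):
c ∨ ¬d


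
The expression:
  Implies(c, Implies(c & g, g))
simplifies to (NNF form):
True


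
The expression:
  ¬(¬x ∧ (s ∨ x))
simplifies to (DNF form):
x ∨ ¬s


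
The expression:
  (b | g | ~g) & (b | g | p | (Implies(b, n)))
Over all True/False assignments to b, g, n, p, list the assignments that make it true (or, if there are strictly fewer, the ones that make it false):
is always true.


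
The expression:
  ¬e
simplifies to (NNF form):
¬e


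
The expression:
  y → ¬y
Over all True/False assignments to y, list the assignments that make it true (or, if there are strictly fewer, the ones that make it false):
is true only for:
  y=False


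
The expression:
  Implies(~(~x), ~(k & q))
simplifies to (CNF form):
~k | ~q | ~x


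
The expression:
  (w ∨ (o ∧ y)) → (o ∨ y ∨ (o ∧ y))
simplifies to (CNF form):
o ∨ y ∨ ¬w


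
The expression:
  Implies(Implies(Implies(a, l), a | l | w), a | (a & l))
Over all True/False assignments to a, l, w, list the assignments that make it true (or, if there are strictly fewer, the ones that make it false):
is false only for:
  a=False, l=False, w=True;
  a=False, l=True, w=False;
  a=False, l=True, w=True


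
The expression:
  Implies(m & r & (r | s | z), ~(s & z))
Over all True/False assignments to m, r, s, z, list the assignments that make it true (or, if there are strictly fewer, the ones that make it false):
is false only for:
  m=True, r=True, s=True, z=True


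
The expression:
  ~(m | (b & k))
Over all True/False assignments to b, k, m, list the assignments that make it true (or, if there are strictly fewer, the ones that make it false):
is true only for:
  b=False, k=False, m=False;
  b=False, k=True, m=False;
  b=True, k=False, m=False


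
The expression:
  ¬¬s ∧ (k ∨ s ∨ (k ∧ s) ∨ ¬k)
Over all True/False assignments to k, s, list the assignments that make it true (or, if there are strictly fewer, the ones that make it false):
is true only for:
  k=False, s=True;
  k=True, s=True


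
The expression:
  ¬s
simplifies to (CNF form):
¬s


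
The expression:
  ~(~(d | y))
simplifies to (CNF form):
d | y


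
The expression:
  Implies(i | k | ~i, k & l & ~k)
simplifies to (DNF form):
False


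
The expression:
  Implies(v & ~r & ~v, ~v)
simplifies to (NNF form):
True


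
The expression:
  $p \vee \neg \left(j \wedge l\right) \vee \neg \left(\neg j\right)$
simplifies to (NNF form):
$\text{True}$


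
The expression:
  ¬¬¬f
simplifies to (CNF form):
¬f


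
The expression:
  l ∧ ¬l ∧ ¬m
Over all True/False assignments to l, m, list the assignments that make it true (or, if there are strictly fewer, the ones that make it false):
is never true.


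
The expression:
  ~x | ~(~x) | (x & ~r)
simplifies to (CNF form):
True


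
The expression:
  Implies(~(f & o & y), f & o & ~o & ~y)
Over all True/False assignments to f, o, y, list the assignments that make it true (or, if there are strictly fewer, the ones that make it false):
is true only for:
  f=True, o=True, y=True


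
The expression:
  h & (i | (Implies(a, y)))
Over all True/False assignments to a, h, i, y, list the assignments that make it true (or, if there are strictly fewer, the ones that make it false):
is true only for:
  a=False, h=True, i=False, y=False;
  a=False, h=True, i=False, y=True;
  a=False, h=True, i=True, y=False;
  a=False, h=True, i=True, y=True;
  a=True, h=True, i=False, y=True;
  a=True, h=True, i=True, y=False;
  a=True, h=True, i=True, y=True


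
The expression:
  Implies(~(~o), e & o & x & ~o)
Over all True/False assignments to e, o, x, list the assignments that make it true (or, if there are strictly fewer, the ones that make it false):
is true only for:
  e=False, o=False, x=False;
  e=False, o=False, x=True;
  e=True, o=False, x=False;
  e=True, o=False, x=True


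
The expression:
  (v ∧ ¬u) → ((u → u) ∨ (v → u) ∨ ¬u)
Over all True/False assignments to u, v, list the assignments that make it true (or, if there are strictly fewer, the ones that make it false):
is always true.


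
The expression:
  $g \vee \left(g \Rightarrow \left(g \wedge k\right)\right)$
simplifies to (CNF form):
$\text{True}$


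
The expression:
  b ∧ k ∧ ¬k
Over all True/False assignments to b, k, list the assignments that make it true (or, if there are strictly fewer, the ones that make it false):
is never true.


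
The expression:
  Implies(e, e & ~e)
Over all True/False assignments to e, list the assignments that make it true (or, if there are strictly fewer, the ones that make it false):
is true only for:
  e=False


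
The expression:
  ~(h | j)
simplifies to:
~h & ~j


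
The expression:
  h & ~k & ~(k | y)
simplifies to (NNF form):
h & ~k & ~y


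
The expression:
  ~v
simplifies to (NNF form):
~v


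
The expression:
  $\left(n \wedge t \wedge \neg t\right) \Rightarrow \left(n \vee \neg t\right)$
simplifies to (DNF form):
$\text{True}$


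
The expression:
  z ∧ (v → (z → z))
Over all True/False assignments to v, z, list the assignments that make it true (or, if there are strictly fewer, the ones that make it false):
is true only for:
  v=False, z=True;
  v=True, z=True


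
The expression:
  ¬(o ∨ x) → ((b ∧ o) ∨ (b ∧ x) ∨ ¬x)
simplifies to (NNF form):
True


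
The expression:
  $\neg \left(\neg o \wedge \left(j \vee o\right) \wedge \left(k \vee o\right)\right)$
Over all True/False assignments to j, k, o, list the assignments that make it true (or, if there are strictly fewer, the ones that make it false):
is false only for:
  j=True, k=True, o=False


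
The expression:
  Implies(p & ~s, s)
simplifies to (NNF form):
s | ~p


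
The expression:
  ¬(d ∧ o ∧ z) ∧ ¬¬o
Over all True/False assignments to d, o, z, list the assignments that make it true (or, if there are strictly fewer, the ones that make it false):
is true only for:
  d=False, o=True, z=False;
  d=False, o=True, z=True;
  d=True, o=True, z=False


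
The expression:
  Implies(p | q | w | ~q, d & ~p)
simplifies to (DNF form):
d & ~p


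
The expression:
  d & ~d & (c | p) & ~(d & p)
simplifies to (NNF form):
False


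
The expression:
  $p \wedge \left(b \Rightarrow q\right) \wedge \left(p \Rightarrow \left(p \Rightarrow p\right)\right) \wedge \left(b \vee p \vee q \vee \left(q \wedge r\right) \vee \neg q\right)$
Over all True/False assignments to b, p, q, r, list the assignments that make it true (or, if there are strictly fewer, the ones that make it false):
is true only for:
  b=False, p=True, q=False, r=False;
  b=False, p=True, q=False, r=True;
  b=False, p=True, q=True, r=False;
  b=False, p=True, q=True, r=True;
  b=True, p=True, q=True, r=False;
  b=True, p=True, q=True, r=True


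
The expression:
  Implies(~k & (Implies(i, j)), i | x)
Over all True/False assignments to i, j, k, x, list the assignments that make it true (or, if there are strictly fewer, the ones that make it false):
is false only for:
  i=False, j=False, k=False, x=False;
  i=False, j=True, k=False, x=False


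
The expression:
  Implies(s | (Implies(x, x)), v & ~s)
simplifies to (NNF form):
v & ~s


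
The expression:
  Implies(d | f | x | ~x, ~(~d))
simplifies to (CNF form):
d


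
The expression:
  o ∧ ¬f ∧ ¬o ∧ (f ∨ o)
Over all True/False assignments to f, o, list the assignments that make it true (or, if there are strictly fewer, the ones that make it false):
is never true.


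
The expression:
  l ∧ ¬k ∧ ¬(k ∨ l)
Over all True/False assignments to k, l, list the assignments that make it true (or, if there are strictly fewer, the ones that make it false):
is never true.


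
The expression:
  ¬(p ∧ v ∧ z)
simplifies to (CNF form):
¬p ∨ ¬v ∨ ¬z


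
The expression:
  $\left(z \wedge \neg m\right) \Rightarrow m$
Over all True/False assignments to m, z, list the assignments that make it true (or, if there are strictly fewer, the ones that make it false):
is false only for:
  m=False, z=True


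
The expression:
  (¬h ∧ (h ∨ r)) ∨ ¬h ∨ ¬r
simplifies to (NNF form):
¬h ∨ ¬r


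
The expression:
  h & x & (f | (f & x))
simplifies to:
f & h & x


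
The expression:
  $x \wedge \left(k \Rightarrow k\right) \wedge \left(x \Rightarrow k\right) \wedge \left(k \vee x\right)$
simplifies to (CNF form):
$k \wedge x$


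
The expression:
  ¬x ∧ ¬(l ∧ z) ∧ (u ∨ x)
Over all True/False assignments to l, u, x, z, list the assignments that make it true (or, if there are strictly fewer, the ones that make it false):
is true only for:
  l=False, u=True, x=False, z=False;
  l=False, u=True, x=False, z=True;
  l=True, u=True, x=False, z=False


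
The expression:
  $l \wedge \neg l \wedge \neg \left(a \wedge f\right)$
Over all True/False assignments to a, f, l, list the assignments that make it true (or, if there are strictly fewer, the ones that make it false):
is never true.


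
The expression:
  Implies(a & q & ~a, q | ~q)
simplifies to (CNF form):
True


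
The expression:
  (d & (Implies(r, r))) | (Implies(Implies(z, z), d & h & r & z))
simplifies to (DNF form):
d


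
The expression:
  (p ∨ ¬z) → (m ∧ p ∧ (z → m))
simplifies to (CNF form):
(m ∨ ¬p) ∧ (p ∨ z)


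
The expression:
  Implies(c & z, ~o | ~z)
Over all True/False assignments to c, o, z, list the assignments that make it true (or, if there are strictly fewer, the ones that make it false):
is false only for:
  c=True, o=True, z=True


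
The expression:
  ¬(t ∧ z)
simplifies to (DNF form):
¬t ∨ ¬z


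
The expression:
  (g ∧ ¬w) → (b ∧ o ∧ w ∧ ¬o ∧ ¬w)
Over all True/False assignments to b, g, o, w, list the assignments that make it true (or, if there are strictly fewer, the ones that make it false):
is false only for:
  b=False, g=True, o=False, w=False;
  b=False, g=True, o=True, w=False;
  b=True, g=True, o=False, w=False;
  b=True, g=True, o=True, w=False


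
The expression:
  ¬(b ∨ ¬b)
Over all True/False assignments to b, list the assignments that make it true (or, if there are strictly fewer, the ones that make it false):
is never true.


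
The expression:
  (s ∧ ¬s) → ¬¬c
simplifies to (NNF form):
True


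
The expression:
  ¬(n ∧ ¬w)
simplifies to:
w ∨ ¬n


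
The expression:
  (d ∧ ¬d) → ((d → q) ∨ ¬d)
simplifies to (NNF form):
True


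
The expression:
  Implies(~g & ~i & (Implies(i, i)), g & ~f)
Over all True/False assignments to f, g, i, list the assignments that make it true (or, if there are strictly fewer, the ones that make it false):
is false only for:
  f=False, g=False, i=False;
  f=True, g=False, i=False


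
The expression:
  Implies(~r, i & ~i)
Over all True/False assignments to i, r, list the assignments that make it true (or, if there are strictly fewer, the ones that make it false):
is true only for:
  i=False, r=True;
  i=True, r=True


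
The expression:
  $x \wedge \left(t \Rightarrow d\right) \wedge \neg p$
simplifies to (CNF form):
$x \wedge \neg p \wedge \left(d \vee \neg t\right)$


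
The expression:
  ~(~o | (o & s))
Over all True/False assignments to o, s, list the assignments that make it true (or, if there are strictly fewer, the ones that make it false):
is true only for:
  o=True, s=False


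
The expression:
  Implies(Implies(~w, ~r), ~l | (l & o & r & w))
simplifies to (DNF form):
~l | (o & r) | (r & ~w)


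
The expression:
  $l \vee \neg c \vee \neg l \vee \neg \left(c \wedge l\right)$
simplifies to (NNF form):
$\text{True}$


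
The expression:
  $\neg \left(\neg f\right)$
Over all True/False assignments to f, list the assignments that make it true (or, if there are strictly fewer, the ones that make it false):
is true only for:
  f=True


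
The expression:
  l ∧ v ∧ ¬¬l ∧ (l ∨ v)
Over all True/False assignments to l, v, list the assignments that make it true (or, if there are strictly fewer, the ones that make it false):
is true only for:
  l=True, v=True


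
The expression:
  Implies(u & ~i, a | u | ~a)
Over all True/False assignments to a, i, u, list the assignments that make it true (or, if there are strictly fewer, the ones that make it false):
is always true.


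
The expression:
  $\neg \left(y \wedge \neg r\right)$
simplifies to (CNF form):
$r \vee \neg y$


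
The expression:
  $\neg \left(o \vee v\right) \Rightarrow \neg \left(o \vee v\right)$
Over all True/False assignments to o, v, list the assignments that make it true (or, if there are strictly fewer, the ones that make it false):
is always true.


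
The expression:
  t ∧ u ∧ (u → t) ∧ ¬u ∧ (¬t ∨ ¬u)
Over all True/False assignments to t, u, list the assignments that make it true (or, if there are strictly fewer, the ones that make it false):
is never true.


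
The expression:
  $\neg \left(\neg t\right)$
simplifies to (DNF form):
$t$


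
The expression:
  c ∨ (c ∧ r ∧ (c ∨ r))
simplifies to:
c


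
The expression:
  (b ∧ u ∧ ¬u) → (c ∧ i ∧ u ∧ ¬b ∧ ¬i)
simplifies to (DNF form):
True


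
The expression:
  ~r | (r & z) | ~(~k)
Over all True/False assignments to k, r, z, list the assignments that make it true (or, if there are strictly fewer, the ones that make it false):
is false only for:
  k=False, r=True, z=False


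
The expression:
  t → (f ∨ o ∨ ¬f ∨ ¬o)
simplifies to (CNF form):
True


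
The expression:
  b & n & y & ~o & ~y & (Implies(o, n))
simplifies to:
False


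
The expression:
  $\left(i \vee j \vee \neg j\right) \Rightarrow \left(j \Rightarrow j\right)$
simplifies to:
$\text{True}$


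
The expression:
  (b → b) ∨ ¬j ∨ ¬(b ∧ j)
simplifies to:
True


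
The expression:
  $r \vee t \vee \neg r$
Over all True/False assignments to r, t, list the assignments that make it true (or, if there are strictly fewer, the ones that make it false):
is always true.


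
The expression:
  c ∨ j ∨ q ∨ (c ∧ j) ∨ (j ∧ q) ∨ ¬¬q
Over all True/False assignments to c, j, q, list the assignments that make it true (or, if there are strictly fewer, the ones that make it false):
is false only for:
  c=False, j=False, q=False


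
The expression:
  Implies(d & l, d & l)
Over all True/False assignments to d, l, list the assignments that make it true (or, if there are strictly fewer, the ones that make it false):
is always true.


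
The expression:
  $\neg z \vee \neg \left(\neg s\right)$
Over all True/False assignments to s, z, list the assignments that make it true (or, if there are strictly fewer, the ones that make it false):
is false only for:
  s=False, z=True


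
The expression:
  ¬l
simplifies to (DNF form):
¬l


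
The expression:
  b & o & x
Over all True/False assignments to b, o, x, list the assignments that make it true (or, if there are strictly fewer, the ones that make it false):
is true only for:
  b=True, o=True, x=True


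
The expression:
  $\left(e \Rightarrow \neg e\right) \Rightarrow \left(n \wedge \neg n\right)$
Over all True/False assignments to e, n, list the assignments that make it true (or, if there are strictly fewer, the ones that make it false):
is true only for:
  e=True, n=False;
  e=True, n=True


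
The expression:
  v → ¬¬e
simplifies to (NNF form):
e ∨ ¬v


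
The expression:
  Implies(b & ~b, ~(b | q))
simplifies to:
True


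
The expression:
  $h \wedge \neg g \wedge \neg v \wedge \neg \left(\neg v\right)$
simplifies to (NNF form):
$\text{False}$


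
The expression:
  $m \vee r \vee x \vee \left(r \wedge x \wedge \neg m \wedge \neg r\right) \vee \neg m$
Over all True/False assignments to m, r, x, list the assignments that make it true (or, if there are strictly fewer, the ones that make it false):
is always true.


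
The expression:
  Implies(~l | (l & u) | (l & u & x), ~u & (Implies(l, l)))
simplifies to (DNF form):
~u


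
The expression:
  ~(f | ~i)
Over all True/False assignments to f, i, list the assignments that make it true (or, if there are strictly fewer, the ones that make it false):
is true only for:
  f=False, i=True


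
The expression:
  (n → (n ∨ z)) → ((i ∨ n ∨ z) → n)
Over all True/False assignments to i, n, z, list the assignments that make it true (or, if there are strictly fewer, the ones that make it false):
is false only for:
  i=False, n=False, z=True;
  i=True, n=False, z=False;
  i=True, n=False, z=True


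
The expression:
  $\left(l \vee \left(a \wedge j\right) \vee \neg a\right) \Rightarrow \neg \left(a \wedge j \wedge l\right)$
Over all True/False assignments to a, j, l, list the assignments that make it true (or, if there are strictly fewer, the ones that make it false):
is false only for:
  a=True, j=True, l=True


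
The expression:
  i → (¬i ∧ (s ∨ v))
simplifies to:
¬i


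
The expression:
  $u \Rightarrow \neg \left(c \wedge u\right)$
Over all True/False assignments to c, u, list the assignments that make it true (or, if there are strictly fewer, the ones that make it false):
is false only for:
  c=True, u=True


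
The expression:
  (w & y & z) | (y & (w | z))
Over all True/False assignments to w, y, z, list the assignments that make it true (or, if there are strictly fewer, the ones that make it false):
is true only for:
  w=False, y=True, z=True;
  w=True, y=True, z=False;
  w=True, y=True, z=True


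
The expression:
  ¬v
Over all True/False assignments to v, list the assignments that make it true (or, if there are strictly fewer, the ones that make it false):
is true only for:
  v=False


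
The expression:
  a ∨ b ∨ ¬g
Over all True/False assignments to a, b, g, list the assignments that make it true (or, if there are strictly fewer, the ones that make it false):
is false only for:
  a=False, b=False, g=True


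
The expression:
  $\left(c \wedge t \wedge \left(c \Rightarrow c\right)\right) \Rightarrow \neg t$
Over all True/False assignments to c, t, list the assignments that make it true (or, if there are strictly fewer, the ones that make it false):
is false only for:
  c=True, t=True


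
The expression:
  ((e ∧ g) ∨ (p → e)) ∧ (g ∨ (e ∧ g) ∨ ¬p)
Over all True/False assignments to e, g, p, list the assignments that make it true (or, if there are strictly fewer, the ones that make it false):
is false only for:
  e=False, g=False, p=True;
  e=False, g=True, p=True;
  e=True, g=False, p=True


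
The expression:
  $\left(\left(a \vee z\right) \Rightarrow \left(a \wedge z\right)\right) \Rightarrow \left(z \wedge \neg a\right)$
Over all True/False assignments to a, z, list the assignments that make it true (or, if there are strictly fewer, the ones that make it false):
is true only for:
  a=False, z=True;
  a=True, z=False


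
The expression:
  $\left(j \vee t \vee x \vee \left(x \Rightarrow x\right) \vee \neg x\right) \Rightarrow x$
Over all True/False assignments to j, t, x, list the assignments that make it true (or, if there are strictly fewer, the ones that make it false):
is true only for:
  j=False, t=False, x=True;
  j=False, t=True, x=True;
  j=True, t=False, x=True;
  j=True, t=True, x=True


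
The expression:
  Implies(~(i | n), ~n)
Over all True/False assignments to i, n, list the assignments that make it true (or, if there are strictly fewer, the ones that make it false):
is always true.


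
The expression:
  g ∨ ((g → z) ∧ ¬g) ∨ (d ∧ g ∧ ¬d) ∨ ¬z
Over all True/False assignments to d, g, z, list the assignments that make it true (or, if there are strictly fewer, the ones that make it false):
is always true.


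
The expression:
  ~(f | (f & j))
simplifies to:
~f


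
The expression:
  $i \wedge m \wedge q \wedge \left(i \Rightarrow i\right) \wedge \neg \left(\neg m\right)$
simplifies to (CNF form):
$i \wedge m \wedge q$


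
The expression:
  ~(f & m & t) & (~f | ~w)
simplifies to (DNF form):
~f | (~m & ~w) | (~t & ~w)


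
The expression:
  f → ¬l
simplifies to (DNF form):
¬f ∨ ¬l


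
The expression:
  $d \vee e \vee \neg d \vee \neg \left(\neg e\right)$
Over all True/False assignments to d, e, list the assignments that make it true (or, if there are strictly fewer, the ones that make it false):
is always true.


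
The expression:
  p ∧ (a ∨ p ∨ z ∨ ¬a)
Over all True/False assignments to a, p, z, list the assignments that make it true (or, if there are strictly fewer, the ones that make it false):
is true only for:
  a=False, p=True, z=False;
  a=False, p=True, z=True;
  a=True, p=True, z=False;
  a=True, p=True, z=True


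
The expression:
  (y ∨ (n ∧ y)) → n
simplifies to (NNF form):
n ∨ ¬y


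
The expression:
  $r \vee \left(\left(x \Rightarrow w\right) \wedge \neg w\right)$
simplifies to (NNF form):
$r \vee \left(\neg w \wedge \neg x\right)$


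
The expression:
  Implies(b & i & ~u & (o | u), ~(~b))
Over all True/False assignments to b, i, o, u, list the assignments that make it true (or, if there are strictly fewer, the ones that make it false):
is always true.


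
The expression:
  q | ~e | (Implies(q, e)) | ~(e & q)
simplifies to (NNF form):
True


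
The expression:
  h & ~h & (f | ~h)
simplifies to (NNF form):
False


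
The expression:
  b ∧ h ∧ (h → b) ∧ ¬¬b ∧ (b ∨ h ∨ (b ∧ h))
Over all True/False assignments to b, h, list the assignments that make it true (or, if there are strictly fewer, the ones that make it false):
is true only for:
  b=True, h=True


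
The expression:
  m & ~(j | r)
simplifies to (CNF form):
m & ~j & ~r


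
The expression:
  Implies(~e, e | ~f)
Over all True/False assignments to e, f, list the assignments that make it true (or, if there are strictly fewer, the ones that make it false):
is false only for:
  e=False, f=True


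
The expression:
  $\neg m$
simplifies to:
$\neg m$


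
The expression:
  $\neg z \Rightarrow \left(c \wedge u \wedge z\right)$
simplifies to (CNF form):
$z$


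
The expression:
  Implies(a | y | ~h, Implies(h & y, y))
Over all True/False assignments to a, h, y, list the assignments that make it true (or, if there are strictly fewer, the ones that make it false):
is always true.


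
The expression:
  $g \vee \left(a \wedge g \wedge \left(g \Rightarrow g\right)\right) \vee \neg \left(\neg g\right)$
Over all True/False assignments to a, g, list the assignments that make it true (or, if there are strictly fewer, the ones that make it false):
is true only for:
  a=False, g=True;
  a=True, g=True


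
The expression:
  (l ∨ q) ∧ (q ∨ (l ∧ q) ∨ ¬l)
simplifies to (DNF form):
q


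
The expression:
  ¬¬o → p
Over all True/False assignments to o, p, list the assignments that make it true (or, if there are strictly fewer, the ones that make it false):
is false only for:
  o=True, p=False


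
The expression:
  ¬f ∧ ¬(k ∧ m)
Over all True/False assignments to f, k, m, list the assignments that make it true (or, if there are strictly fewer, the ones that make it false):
is true only for:
  f=False, k=False, m=False;
  f=False, k=False, m=True;
  f=False, k=True, m=False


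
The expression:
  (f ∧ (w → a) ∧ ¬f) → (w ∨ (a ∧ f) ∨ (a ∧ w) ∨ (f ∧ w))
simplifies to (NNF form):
True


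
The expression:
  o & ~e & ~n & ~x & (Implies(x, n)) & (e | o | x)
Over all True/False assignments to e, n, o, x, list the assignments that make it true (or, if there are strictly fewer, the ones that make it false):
is true only for:
  e=False, n=False, o=True, x=False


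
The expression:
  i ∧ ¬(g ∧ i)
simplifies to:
i ∧ ¬g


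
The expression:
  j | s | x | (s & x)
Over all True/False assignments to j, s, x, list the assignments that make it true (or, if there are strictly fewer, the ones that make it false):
is false only for:
  j=False, s=False, x=False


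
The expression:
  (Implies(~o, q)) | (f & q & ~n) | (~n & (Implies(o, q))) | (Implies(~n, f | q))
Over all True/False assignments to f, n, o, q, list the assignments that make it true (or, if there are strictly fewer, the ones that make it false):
is always true.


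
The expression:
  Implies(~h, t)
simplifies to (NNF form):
h | t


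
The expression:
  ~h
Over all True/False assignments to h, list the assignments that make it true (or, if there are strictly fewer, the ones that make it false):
is true only for:
  h=False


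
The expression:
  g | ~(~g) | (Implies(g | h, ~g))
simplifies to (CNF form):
True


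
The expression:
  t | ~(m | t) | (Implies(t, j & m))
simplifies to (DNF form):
True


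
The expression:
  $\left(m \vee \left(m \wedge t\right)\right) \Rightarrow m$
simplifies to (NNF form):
$\text{True}$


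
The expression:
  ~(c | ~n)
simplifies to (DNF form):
n & ~c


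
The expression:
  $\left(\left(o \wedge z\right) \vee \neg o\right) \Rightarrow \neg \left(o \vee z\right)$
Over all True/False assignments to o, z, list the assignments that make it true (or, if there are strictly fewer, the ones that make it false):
is true only for:
  o=False, z=False;
  o=True, z=False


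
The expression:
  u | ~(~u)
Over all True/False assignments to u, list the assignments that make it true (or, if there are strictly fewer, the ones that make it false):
is true only for:
  u=True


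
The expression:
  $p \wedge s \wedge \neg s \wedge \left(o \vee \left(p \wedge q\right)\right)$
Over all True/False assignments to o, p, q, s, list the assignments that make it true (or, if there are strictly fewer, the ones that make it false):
is never true.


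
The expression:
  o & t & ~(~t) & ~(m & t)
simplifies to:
o & t & ~m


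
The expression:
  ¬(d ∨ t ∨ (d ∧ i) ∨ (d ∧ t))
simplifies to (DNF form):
¬d ∧ ¬t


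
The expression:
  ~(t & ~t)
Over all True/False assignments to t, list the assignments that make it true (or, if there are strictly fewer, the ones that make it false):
is always true.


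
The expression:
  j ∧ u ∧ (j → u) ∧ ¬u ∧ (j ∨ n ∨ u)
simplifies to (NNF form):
False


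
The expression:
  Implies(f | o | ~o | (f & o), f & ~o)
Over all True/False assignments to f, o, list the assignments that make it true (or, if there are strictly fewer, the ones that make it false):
is true only for:
  f=True, o=False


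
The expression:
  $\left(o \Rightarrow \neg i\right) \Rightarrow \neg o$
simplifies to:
$i \vee \neg o$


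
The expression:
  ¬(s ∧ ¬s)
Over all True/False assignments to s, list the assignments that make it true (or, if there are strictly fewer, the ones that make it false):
is always true.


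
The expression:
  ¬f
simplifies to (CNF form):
¬f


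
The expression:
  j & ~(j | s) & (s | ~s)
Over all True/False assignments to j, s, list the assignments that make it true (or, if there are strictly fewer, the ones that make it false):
is never true.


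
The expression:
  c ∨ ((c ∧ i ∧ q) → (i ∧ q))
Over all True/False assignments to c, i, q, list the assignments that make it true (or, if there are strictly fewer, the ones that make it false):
is always true.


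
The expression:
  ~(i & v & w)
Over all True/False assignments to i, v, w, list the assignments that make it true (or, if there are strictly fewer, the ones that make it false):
is false only for:
  i=True, v=True, w=True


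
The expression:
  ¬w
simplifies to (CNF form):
¬w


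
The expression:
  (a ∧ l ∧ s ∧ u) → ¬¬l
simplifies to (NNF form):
True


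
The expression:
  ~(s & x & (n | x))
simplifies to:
~s | ~x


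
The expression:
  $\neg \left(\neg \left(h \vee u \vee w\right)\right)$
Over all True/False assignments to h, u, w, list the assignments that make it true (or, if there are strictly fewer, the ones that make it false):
is false only for:
  h=False, u=False, w=False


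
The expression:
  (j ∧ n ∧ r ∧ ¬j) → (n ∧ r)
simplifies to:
True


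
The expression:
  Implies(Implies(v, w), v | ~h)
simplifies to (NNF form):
v | ~h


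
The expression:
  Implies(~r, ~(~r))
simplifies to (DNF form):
r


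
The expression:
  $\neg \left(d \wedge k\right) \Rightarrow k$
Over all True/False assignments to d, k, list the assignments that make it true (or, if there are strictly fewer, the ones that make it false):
is true only for:
  d=False, k=True;
  d=True, k=True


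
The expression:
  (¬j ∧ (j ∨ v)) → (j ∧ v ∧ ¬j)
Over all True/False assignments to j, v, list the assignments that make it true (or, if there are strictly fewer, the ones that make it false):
is false only for:
  j=False, v=True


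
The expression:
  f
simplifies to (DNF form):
f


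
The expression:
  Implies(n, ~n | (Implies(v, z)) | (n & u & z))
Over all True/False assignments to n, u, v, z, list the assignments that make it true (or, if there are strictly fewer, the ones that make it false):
is false only for:
  n=True, u=False, v=True, z=False;
  n=True, u=True, v=True, z=False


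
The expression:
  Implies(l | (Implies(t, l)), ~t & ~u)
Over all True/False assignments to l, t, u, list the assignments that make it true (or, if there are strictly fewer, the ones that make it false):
is true only for:
  l=False, t=False, u=False;
  l=False, t=True, u=False;
  l=False, t=True, u=True;
  l=True, t=False, u=False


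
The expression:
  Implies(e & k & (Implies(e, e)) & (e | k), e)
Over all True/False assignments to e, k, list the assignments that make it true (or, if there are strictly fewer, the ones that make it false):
is always true.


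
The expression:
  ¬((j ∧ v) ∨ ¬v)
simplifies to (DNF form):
v ∧ ¬j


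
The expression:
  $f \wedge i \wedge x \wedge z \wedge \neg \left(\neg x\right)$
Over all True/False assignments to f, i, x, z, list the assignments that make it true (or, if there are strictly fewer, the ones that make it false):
is true only for:
  f=True, i=True, x=True, z=True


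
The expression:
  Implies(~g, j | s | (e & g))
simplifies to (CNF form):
g | j | s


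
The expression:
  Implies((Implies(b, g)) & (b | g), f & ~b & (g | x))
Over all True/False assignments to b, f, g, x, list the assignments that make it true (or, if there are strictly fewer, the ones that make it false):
is false only for:
  b=False, f=False, g=True, x=False;
  b=False, f=False, g=True, x=True;
  b=True, f=False, g=True, x=False;
  b=True, f=False, g=True, x=True;
  b=True, f=True, g=True, x=False;
  b=True, f=True, g=True, x=True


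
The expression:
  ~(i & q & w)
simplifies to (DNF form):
~i | ~q | ~w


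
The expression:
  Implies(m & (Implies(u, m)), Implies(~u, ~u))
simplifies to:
True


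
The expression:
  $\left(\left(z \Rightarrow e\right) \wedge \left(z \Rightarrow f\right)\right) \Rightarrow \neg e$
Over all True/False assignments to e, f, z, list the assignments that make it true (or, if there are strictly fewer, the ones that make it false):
is false only for:
  e=True, f=False, z=False;
  e=True, f=True, z=False;
  e=True, f=True, z=True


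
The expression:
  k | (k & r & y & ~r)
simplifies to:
k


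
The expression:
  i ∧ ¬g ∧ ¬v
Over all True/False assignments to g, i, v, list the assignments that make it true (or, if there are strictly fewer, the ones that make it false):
is true only for:
  g=False, i=True, v=False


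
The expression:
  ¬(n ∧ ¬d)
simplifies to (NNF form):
d ∨ ¬n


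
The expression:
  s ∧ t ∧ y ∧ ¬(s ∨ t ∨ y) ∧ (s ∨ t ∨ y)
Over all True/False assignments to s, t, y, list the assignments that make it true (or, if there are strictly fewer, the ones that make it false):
is never true.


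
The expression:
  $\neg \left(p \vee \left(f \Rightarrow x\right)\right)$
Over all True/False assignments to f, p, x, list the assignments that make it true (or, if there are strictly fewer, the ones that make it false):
is true only for:
  f=True, p=False, x=False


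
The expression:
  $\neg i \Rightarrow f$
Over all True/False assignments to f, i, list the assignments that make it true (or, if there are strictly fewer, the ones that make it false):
is false only for:
  f=False, i=False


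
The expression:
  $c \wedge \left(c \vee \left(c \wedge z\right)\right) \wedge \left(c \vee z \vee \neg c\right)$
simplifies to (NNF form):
$c$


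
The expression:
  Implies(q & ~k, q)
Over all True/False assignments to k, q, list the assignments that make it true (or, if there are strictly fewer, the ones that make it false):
is always true.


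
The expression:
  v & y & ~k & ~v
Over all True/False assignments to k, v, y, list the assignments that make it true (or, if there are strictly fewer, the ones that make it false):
is never true.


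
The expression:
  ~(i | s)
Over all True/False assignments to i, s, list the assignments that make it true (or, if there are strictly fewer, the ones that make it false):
is true only for:
  i=False, s=False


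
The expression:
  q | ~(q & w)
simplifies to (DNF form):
True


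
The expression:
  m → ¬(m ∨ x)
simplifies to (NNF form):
¬m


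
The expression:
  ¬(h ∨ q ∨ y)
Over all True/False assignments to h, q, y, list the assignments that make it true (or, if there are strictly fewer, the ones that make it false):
is true only for:
  h=False, q=False, y=False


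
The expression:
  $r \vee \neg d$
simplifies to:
$r \vee \neg d$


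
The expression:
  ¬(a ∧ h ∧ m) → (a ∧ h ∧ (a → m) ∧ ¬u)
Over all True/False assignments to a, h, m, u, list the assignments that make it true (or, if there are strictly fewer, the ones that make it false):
is true only for:
  a=True, h=True, m=True, u=False;
  a=True, h=True, m=True, u=True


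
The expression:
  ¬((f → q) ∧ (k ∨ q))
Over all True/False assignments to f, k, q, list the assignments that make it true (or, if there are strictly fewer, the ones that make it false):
is true only for:
  f=False, k=False, q=False;
  f=True, k=False, q=False;
  f=True, k=True, q=False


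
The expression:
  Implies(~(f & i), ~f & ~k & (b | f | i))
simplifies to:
(b | i) & (f | ~k) & (i | ~f)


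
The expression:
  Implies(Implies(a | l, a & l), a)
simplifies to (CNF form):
a | l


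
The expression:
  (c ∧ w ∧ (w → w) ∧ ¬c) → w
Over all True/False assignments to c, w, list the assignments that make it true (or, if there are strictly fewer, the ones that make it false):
is always true.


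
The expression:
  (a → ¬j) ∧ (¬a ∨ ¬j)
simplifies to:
¬a ∨ ¬j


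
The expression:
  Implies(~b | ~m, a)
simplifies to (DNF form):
a | (b & m)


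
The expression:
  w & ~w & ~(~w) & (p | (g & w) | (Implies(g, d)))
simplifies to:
False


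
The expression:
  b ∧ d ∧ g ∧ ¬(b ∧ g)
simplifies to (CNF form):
False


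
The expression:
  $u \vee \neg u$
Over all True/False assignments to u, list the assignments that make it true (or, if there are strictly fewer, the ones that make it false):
is always true.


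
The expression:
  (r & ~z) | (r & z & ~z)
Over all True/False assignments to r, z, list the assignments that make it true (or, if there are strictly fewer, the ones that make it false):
is true only for:
  r=True, z=False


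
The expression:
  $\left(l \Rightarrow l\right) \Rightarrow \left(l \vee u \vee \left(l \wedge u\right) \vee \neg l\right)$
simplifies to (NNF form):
$\text{True}$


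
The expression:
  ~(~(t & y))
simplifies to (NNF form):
t & y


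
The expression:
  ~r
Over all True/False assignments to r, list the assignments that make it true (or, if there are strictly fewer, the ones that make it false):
is true only for:
  r=False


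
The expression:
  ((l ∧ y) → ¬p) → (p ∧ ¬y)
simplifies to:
p ∧ (l ∨ ¬y)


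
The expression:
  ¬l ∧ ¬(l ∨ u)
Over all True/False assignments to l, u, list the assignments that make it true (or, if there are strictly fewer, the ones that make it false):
is true only for:
  l=False, u=False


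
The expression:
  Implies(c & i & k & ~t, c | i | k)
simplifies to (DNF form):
True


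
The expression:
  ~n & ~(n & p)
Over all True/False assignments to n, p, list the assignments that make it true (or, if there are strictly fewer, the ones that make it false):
is true only for:
  n=False, p=False;
  n=False, p=True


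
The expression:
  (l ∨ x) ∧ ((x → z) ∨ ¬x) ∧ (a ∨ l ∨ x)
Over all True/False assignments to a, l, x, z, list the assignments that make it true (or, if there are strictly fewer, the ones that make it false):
is true only for:
  a=False, l=False, x=True, z=True;
  a=False, l=True, x=False, z=False;
  a=False, l=True, x=False, z=True;
  a=False, l=True, x=True, z=True;
  a=True, l=False, x=True, z=True;
  a=True, l=True, x=False, z=False;
  a=True, l=True, x=False, z=True;
  a=True, l=True, x=True, z=True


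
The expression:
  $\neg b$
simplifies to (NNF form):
$\neg b$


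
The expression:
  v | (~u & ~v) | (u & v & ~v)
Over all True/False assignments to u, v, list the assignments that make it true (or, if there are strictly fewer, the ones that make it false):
is false only for:
  u=True, v=False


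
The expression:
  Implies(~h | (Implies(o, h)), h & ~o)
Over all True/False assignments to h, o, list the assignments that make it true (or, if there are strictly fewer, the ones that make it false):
is true only for:
  h=True, o=False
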